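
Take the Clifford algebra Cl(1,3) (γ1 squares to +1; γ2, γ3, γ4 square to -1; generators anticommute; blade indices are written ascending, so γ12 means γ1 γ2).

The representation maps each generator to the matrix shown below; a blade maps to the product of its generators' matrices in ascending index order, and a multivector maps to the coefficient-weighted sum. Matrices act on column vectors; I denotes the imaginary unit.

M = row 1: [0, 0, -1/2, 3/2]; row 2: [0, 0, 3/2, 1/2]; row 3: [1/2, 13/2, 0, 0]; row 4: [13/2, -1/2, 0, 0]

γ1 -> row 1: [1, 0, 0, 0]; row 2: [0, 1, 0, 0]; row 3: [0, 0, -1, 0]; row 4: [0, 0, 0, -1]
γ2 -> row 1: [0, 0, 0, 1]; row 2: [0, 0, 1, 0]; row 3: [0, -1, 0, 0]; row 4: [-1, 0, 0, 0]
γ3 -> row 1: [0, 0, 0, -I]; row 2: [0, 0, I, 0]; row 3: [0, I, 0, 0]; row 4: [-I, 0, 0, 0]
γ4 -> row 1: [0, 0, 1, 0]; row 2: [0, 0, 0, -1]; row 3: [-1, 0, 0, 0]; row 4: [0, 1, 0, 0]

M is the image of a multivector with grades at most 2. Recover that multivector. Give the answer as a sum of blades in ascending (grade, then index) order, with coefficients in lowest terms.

Method: the blade images are trace-orthogonal — tr(rho(e_A) rho(e_B)^-1) = 4 if A = B and 0 otherwise — and rho(e_A)^-1 = (e_A)^2 * rho(e_A) with (e_A)^2 = +1 or -1, so the coefficient of e_A in the preimage is (e_A)^2 * tr(M rho(e_A))/4.
Nonzero projections over blades of grade <= 2: γ2: (γ2)^2 = -1, tr(M rho(γ2)) = 10, coefficient -5/2; γ4: (γ4)^2 = -1, tr(M rho(γ4)) = 2, coefficient -1/2; γ12: (γ12)^2 = +1, tr(M rho(γ12)) = 16, coefficient 4. Every other blade of grade <= 2 projects to 0.
Answer: -5/2*γ2 - 1/2*γ4 + 4*γ12


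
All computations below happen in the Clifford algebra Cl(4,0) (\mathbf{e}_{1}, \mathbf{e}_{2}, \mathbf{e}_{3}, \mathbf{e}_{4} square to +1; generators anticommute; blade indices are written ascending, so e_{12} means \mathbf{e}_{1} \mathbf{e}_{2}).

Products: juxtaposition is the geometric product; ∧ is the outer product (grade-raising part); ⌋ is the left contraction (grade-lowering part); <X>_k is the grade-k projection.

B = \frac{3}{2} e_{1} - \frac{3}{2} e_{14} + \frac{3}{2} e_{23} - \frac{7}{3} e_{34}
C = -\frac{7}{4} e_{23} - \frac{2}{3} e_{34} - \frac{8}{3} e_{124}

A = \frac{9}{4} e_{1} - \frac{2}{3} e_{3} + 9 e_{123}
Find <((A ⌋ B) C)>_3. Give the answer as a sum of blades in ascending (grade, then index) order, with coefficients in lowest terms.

step 1: \frac{27}{8} + e_{2} - \frac{131}{72} e_{4}
step 2: -\frac{80}{27} e_{3} + \frac{131}{27} e_{12} + \frac{8}{3} e_{14} - \frac{189}{32} e_{23} - \frac{9}{4} e_{34} - 9 e_{124} + \frac{725}{288} e_{234}
step 3: -9 e_{124} + \frac{725}{288} e_{234}
Answer: -9 e_{124} + \frac{725}{288} e_{234}


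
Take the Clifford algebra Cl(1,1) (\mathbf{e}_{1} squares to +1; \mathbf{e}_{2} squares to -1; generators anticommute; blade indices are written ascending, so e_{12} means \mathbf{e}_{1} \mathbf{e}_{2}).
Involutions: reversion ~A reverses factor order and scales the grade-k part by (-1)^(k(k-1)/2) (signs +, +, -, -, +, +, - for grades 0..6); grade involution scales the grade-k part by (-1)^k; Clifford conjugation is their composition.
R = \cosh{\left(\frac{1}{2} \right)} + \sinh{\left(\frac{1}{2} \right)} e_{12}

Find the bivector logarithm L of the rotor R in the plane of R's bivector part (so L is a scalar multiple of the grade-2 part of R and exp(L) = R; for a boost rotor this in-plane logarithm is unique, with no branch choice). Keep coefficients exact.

The scalar part of R is \cosh{\left(\frac{1}{2} \right)}, so cosh pins the rapidity up to sign — the sign comes from the bivector part; dividing that part by sinh of the rapidity yields the plane, and the in-plane L = rapidity * plane is unique because the two sign choices cancel.
Concretely: cosh(rapidity) = \cosh{\left(\frac{1}{2} \right)} gives rapidity = ±\frac{1}{2}, and since rapidity/sinh(rapidity) is even the sign is immaterial: L = (rapidity/sinh(rapidity)) * <R>_2 = (\frac{1}{2 \sinh{\left(\frac{1}{2} \right)}}) * <R>_2.
Answer: \frac{1}{2} e_{12}


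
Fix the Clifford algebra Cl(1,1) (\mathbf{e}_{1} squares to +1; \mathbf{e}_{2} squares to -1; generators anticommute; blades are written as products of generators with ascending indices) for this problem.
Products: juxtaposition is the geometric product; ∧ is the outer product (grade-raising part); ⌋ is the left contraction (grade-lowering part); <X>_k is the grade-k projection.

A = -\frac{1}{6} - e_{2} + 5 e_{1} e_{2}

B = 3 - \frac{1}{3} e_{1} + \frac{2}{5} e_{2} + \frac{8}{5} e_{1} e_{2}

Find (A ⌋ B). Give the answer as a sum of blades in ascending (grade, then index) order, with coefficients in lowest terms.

step 1: \frac{79}{10} - \frac{139}{90} e_{1} - \frac{1}{15} e_{2} - \frac{4}{15} e_{1} e_{2}
Answer: \frac{79}{10} - \frac{139}{90} e_{1} - \frac{1}{15} e_{2} - \frac{4}{15} e_{1} e_{2}


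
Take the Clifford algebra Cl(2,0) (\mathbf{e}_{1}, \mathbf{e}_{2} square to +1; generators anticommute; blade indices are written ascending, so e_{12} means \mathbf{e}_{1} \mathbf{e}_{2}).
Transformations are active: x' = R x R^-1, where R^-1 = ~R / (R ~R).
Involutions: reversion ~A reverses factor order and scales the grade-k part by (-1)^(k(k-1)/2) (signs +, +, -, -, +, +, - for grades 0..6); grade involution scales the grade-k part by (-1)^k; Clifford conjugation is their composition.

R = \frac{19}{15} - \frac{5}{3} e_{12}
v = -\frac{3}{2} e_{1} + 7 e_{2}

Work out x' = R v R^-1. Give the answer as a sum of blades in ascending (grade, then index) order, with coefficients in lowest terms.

~R = \frac{19}{15} + \frac{5}{3} e_{12}, and R ~R = \frac{986}{225}, so R^-1 = ~R / (\frac{986}{225}).
R v = -\frac{407}{30} e_{1} + \frac{191}{30} e_{2}
Answer: -\frac{3127}{493} e_{1} - \frac{3273}{986} e_{2}


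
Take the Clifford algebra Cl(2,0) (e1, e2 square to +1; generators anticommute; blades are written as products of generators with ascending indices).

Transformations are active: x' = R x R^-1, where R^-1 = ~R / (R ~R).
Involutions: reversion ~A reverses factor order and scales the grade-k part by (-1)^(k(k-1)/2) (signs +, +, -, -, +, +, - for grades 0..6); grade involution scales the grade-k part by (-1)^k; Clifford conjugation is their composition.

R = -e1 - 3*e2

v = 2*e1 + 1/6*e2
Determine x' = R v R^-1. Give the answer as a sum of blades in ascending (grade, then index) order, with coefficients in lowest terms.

~R = -e1 - 3*e2, and R ~R = 10, so R^-1 = ~R / (10).
R v = -5/2 + 35/6*e1 e2
Answer: -3/2*e1 + 4/3*e2


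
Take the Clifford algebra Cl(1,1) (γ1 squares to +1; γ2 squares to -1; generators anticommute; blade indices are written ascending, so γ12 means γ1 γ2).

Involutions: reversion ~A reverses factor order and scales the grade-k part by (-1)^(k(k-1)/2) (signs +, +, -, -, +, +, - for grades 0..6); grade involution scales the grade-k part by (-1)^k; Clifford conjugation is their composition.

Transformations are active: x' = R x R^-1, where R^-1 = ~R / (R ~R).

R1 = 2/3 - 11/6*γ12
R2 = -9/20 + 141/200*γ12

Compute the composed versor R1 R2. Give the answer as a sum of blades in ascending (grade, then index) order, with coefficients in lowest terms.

Distribute over the terms of R1 (each basis-blade product reordered to ascending indices, repeated generators contracted through their squares):
(2/3) R2 = -3/10 + 47/100*γ12
(-11/6*γ12) R2 = -517/400 + 33/40*γ12
Summing the partial products and collecting blades:
Answer: -637/400 + 259/200*γ12


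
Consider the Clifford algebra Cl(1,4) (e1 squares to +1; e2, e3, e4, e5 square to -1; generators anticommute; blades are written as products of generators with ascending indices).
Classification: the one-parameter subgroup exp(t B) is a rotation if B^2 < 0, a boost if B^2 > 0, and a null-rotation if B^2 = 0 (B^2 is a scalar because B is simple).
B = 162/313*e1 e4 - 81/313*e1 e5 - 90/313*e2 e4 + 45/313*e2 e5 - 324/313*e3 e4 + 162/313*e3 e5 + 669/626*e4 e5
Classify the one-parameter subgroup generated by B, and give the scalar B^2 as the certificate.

B^2 term by term: the squares give (162/313)^2*(e1 e4)^2 + (-81/313)^2*(e1 e5)^2 + (-90/313)^2*(e2 e4)^2 + (45/313)^2*(e2 e5)^2 + (-324/313)^2*(e3 e4)^2 + (162/313)^2*(e3 e5)^2 + (669/626)^2*(e4 e5)^2 = 26244/97969*(+1) + 6561/97969*(+1) + 8100/97969*(-1) + 2025/97969*(-1) + 104976/97969*(-1) + 26244/97969*(-1) + 447561/391876*(-1) = -9/4 (each basis 2-blade squares to minus the product of its generators' squares); cross terms between blades sharing an index anticommute and cancel; the commuting (index-disjoint) pairs give grade-4 terms 2*c*c'*(blade product), which cancel blade by blade — e1 e2 e4 e5: -14580/97969 + 14580/97969 = 0; e1 e3 e4 e5: -52488/97969 + 52488/97969 = 0; e2 e3 e4 e5: 29160/97969 - 29160/97969 = 0 — confirming B is simple. So B^2 = -9/4.
Answer: rotation, certificate B^2 = -9/4. The scalar -9/4 is the complete invariant here: its sign names the subgroup type.


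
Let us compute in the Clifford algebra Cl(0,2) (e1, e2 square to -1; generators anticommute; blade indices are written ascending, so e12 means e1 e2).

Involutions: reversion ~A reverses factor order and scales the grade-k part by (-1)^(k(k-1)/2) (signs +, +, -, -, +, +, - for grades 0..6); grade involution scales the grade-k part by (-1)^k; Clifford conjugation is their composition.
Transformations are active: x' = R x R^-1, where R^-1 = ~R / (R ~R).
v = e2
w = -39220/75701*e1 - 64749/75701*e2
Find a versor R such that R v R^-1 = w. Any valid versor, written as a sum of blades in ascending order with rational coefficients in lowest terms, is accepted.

Reasoning: v^2 = w^2 = -1 since conjugation preserves the quadratic form; R = v + w = -39220/75701*e1 + 10952/75701*e2 is then valid when invertible, keeping its own part and reversing (v - w)/2.
Answer: -39220/75701*e1 + 10952/75701*e2


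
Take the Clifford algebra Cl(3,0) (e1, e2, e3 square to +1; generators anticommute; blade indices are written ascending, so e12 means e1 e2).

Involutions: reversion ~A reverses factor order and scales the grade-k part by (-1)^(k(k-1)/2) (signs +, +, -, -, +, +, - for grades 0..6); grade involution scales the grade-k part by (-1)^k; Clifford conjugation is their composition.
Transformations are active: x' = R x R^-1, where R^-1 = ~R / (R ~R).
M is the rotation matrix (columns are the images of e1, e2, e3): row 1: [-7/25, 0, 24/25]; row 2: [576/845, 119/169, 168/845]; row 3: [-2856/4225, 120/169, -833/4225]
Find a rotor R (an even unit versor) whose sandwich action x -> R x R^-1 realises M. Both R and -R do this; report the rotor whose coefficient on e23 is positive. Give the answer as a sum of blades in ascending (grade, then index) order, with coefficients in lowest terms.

Method: write R = a + b12*e12 + b13*e13 + b23*e23 with a^2 + b12^2 + b13^2 + b23^2 = 1 (so R^-1 = ~R). Expanding the columns R e_j ~R gives tr M = 4a^2 - 1 and, from the antisymmetric part, M21 - M12 = -4a*b12, M13 - M31 = 4a*b13, M32 - M23 = -4a*b23.
Here tr M = 959/4225, so a^2 = (1 + tr M)/4 = 1296/4225 and a = ±36/65. Taking a = 36/65: M21 - M12 = 576/845, M13 - M31 = 6912/4225, M32 - M23 = 432/845, giving b12 = -4/13, b13 = 48/65, b23 = -3/13, i.e. R = 36/65 - 4/13*e12 + 48/65*e13 - 3/13*e23.
Its e23 coefficient is negative, so report the other preimage -R.
Answer: -36/65 + 4/13*e12 - 48/65*e13 + 3/13*e23. Uniqueness: Spin(3) -> SO(3) maps R and -R to the same rotation of trace 959/4225; fixing the sign of the e23 coefficient removes the ambiguity.


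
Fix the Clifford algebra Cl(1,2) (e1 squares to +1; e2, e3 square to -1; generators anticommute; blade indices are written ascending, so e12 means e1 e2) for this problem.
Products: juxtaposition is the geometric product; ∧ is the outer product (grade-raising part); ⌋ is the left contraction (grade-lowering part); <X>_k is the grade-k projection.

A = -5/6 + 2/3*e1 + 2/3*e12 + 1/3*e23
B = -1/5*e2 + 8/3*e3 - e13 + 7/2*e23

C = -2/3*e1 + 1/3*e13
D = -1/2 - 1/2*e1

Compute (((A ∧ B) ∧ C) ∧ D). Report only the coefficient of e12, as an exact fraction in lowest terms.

step 1: 1/6*e2 - 20/9*e3 - 2/15*e12 + 47/18*e13 - 35/12*e23 + 37/9*e123
step 2: 1/9*e12 - 40/27*e13 + 17/9*e123
step 3: -1/18*e12 + 20/27*e13 - 17/18*e123
Answer: -1/18


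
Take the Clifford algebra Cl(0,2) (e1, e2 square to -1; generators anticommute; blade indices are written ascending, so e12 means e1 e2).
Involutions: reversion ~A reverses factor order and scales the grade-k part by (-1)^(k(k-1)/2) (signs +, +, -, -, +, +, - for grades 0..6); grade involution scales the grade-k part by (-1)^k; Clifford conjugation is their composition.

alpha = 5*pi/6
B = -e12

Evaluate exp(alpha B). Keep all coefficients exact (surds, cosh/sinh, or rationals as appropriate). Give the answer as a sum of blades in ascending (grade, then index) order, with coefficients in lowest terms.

B^2 = (-1)^2*(e12)^2 = 1*(-1) = -1 (a basis 2-blade squares to minus the product of its generators' squares).
B^2 = -1 — circular case — the even/odd split gives cos and sin: l = 1, alpha*l = 5*pi/6, so exp(alpha B) = cos(5*pi/6) + (sin(5*pi/6)/1)*B = -sqrt(3)/2 + (1/2)*B.
Answer: -sqrt(3)/2 - 1/2*e12


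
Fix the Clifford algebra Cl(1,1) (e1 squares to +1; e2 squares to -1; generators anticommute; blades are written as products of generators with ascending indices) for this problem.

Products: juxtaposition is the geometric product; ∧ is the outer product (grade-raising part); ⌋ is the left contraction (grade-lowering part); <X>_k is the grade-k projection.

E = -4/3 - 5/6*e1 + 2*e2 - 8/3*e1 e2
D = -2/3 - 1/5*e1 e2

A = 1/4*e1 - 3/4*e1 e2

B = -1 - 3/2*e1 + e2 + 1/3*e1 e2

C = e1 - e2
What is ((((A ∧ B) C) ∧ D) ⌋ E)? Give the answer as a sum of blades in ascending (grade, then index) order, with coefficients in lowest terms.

step 1: -1/4*e1 + e1 e2
step 2: -1/4 + e1 - e2 + 1/4*e1 e2
step 3: 1/6 - 2/3*e1 + 2/3*e2 - 7/60*e1 e2
step 4: -31/45 - 23/12*e1 + 19/9*e2 - 4/9*e1 e2
Answer: -31/45 - 23/12*e1 + 19/9*e2 - 4/9*e1 e2


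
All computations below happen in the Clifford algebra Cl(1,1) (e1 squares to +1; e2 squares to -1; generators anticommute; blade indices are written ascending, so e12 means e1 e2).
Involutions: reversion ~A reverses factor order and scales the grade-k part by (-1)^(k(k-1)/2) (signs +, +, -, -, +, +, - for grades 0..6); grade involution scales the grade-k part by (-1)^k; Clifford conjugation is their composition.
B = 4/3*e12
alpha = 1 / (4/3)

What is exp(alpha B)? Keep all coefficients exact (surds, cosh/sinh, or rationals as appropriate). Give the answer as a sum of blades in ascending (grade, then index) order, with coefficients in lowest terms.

B^2 = (4/3)^2*(e12)^2 = 16/9*(+1) = 16/9 (a basis 2-blade squares to minus the product of its generators' squares).
B^2 = 16/9 — hyperbolic case — the even/odd split gives cosh and sinh: l = 4/3, alpha*l = 1, so exp(alpha B) = cosh(1) + (sinh(1)/(4/3))*B = cosh(1) + (3*sinh(1)/4)*B.
Answer: cosh(1) + sinh(1)*e12


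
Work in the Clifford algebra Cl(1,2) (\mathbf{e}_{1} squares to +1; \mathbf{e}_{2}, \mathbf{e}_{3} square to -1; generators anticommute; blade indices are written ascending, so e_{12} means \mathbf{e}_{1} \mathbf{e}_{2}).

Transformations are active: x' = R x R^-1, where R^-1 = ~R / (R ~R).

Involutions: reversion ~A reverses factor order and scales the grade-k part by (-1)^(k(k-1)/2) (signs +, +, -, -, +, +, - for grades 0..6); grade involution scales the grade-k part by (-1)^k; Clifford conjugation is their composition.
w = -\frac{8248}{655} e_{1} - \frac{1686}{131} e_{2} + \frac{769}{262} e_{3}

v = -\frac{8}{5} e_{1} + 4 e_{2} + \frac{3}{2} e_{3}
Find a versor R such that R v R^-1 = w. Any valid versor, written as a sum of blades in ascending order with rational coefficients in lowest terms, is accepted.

The midline construction: v and w both square to -\frac{1569}{100}, so reflecting in their sum -\frac{9296}{655} e_{1} - \frac{1162}{131} e_{2} + \frac{581}{131} e_{3} exchanges them.
Answer: -\frac{9296}{655} e_{1} - \frac{1162}{131} e_{2} + \frac{581}{131} e_{3}


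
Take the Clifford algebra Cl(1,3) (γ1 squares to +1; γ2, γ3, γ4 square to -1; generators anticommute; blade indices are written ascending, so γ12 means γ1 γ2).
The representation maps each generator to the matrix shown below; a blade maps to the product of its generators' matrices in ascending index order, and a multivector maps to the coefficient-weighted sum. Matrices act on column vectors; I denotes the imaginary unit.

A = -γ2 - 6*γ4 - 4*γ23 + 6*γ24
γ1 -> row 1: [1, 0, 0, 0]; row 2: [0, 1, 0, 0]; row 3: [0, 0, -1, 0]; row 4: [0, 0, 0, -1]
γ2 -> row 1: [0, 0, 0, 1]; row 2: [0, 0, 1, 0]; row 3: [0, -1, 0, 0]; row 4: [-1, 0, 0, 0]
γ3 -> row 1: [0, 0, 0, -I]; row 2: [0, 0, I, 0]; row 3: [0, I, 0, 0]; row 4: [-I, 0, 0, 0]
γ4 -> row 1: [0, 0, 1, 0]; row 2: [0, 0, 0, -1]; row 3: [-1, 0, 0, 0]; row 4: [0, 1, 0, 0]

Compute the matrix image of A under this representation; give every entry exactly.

Bivector images (products of the table entries): rho(γ23) = rho(γ2)rho(γ3) = row 1: [-I, 0, 0, 0]; row 2: [0, I, 0, 0]; row 3: [0, 0, -I, 0]; row 4: [0, 0, 0, I]; rho(γ24) = rho(γ2)rho(γ4) = row 1: [0, 1, 0, 0]; row 2: [-1, 0, 0, 0]; row 3: [0, 0, 0, 1]; row 4: [0, 0, -1, 0].
M = (-1)*rho(γ2) + (-6)*rho(γ4) + (-4)*rho(γ23) + (6)*rho(γ24), summed entrywise:
Answer: row 1: [4*I, 6, -6, -1]; row 2: [-6, -4*I, -1, 6]; row 3: [6, 1, 4*I, 6]; row 4: [1, -6, -6, -4*I]


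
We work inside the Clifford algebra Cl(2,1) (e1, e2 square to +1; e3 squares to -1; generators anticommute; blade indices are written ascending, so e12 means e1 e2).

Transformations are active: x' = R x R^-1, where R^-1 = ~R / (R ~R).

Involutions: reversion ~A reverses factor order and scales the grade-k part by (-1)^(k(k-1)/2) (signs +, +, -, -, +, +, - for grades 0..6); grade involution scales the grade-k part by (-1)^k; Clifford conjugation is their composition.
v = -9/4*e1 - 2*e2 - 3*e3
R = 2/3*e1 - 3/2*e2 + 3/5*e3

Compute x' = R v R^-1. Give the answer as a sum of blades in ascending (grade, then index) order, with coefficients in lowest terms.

~R = 2/3*e1 - 3/2*e2 + 3/5*e3, and R ~R = 2101/900, so R^-1 = ~R / (2101/900).
R v = 33/10 - 113/24*e12 - 13/20*e13 + 57/10*e23
Answer: 3159/764*e1 - 428/191*e2 + 897/191*e3


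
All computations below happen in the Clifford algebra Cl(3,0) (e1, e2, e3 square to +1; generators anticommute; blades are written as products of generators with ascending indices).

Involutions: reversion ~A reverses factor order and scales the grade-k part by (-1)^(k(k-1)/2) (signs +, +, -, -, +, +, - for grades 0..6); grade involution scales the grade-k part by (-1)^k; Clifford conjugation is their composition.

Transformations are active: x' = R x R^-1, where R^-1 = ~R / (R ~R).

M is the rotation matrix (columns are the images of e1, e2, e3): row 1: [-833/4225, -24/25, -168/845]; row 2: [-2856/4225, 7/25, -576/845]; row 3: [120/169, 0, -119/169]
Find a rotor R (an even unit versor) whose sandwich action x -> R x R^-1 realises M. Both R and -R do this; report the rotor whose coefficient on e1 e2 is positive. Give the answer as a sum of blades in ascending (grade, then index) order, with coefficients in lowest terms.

Method: write R = a + b12*e1 e2 + b13*e1 e3 + b23*e2 e3 with a^2 + b12^2 + b13^2 + b23^2 = 1 (so R^-1 = ~R). Expanding the columns R e_j ~R gives tr M = 4a^2 - 1 and, from the antisymmetric part, M21 - M12 = -4a*b12, M13 - M31 = 4a*b13, M32 - M23 = -4a*b23.
Here tr M = -105/169, so a^2 = (1 + tr M)/4 = 16/169 and a = ±4/13. Taking a = 4/13: M21 - M12 = 48/169, M13 - M31 = -768/845, M32 - M23 = 576/845, giving b12 = -3/13, b13 = -48/65, b23 = -36/65, i.e. R = 4/13 - 3/13*e1 e2 - 48/65*e1 e3 - 36/65*e2 e3.
Its e1 e2 coefficient is negative, so report the other preimage -R.
Answer: -4/13 + 3/13*e1 e2 + 48/65*e1 e3 + 36/65*e2 e3. Key observation: the double cover Spin(3) -> SO(3) sends R and -R to the same matrix (trace -105/169 here), so the stated sign of the e1 e2 coefficient is what selects one sheet.


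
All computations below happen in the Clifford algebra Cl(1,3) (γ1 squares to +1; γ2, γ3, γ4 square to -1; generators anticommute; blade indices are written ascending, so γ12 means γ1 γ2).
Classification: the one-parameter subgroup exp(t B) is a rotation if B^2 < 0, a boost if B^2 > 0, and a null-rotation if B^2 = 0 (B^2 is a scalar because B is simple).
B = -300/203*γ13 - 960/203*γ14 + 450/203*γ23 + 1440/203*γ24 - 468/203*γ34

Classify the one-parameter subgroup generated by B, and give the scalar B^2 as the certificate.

B^2 term by term: the squares give (-300/203)^2*(γ13)^2 + (-960/203)^2*(γ14)^2 + (450/203)^2*(γ23)^2 + (1440/203)^2*(γ24)^2 + (-468/203)^2*(γ34)^2 = 90000/41209*(+1) + 921600/41209*(+1) + 202500/41209*(-1) + 2073600/41209*(-1) + 219024/41209*(-1) = -36 (each basis 2-blade squares to minus the product of its generators' squares); cross terms between blades sharing an index anticommute and cancel; the commuting (index-disjoint) pairs give grade-4 terms 2*c*c'*(blade product), which cancel blade by blade — γ1234: 864000/41209 - 864000/41209 = 0 — confirming B is simple. So B^2 = -36.
Answer: rotation, certificate B^2 = -36. Because -36 is invariant under every versor sandwich, the classification follows from its sign alone.


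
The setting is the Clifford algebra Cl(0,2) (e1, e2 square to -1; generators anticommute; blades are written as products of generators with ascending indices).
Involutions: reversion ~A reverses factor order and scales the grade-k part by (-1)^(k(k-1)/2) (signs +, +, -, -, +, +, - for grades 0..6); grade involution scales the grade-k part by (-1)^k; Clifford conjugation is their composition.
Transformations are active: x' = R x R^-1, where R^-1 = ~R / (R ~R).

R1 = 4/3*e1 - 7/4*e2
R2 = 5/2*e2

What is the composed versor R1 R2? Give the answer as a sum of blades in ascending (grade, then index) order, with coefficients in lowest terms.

Distribute over the terms of R2 (each basis-blade product reordered to ascending indices, repeated generators contracted through their squares):
R1 (5/2*e2) = 35/8 + 10/3*e1 e2
Answer: 35/8 + 10/3*e1 e2


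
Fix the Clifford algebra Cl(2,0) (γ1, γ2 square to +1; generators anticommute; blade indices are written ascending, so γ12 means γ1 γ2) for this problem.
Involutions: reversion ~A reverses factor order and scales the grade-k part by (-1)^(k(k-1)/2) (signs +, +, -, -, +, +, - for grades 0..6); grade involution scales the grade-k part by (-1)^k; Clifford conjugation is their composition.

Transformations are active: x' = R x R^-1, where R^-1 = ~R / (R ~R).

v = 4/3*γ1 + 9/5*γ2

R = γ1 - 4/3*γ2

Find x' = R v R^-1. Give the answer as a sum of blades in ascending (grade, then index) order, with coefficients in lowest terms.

~R = γ1 - 4/3*γ2, and R ~R = 25/9, so R^-1 = ~R / (25/9).
R v = -16/15 + 161/45*γ12
Answer: -788/375*γ1 - 97/125*γ2


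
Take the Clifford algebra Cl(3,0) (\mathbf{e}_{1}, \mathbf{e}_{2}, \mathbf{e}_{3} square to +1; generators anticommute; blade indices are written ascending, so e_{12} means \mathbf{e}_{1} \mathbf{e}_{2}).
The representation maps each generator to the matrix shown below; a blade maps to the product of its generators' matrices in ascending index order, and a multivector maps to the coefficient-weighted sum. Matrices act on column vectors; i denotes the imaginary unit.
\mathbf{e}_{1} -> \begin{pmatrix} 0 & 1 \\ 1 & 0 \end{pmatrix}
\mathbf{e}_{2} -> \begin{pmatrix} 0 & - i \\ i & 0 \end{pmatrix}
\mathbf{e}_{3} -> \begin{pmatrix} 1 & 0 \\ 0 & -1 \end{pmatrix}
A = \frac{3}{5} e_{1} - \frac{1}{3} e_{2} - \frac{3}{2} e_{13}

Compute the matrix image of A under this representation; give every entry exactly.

Bivector images (products of the table entries): rho(e_{13}) = rho(\mathbf{e}_{1})rho(\mathbf{e}_{3}) = \begin{pmatrix} 0 & -1 \\ 1 & 0 \end{pmatrix}.
M = (\frac{3}{5})*rho(e_{1}) + (-\frac{1}{3})*rho(e_{2}) + (-\frac{3}{2})*rho(e_{13}), summed entrywise:
Answer: \begin{pmatrix} 0 & \frac{21}{10} + \frac{i}{3} \\ - \frac{9}{10} - \frac{i}{3} & 0 \end{pmatrix}


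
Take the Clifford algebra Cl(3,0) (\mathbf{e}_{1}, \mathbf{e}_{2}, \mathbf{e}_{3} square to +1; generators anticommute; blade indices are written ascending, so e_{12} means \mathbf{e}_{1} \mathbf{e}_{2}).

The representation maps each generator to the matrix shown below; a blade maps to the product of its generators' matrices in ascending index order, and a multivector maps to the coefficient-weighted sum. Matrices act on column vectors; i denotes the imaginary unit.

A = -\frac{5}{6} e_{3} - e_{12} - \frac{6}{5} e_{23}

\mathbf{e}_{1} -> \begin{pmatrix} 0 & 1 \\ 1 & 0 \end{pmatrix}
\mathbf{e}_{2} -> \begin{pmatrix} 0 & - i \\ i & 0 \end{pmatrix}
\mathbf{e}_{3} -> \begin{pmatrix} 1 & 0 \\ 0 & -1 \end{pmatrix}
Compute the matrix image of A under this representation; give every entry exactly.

Bivector images (products of the table entries): rho(e_{12}) = rho(\mathbf{e}_{1})rho(\mathbf{e}_{2}) = \begin{pmatrix} i & 0 \\ 0 & - i \end{pmatrix}; rho(e_{23}) = rho(\mathbf{e}_{2})rho(\mathbf{e}_{3}) = \begin{pmatrix} 0 & i \\ i & 0 \end{pmatrix}.
M = (-\frac{5}{6})*rho(e_{3}) + (-1)*rho(e_{12}) + (-\frac{6}{5})*rho(e_{23}), summed entrywise:
Answer: \begin{pmatrix} - \frac{5}{6} - i & - \frac{6 i}{5} \\ - \frac{6 i}{5} & \frac{5}{6} + i \end{pmatrix}


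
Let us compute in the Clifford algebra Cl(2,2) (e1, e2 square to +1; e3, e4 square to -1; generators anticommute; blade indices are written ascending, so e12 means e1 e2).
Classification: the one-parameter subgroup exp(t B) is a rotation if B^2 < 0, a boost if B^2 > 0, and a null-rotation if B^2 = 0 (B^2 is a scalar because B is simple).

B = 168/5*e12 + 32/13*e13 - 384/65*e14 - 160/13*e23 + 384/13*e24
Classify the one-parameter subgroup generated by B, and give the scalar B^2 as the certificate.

B^2 term by term: the squares give (168/5)^2*(e12)^2 + (32/13)^2*(e13)^2 + (-384/65)^2*(e14)^2 + (-160/13)^2*(e23)^2 + (384/13)^2*(e24)^2 = 28224/25*(-1) + 1024/169*(+1) + 147456/4225*(+1) + 25600/169*(+1) + 147456/169*(+1) = -64 (each basis 2-blade squares to minus the product of its generators' squares); cross terms between blades sharing an index anticommute and cancel; the commuting (index-disjoint) pairs give grade-4 terms 2*c*c'*(blade product), which cancel blade by blade — e1234: -24576/169 + 24576/169 = 0 — confirming B is simple. So B^2 = -64.
Answer: rotation, certificate B^2 = -64. B^2 = -64 is basis-independent, so its sign is the whole story.


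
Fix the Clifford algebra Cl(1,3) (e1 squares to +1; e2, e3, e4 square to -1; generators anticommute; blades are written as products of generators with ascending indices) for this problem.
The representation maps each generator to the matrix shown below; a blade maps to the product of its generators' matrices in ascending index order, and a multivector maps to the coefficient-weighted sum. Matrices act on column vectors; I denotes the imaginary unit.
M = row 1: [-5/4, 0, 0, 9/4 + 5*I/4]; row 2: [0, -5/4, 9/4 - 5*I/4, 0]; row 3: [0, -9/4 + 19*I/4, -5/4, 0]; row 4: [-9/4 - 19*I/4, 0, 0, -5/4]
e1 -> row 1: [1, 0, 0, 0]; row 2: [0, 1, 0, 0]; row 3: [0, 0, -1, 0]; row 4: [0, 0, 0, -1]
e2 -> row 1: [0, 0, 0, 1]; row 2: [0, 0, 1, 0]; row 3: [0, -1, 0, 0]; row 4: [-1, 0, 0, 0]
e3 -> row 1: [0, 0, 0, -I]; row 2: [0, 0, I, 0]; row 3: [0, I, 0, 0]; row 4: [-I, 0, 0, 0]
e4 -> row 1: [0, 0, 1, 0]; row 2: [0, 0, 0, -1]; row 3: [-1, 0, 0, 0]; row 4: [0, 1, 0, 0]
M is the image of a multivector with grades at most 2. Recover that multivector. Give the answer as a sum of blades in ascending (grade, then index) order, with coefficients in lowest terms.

Method: the blade images are trace-orthogonal — tr(rho(e_A) rho(e_B)^-1) = 4 if A = B and 0 otherwise — and rho(e_A)^-1 = (e_A)^2 * rho(e_A) with (e_A)^2 = +1 or -1, so the coefficient of e_A in the preimage is (e_A)^2 * tr(M rho(e_A))/4.
Nonzero projections over blades of grade <= 2: 1: (1)^2 = +1, tr(M 1) = -5, coefficient -5/4; e2: (e2)^2 = -1, tr(M rho(e2)) = -9, coefficient 9/4; e3: (e3)^2 = -1, tr(M rho(e3)) = -7, coefficient 7/4; e1 e3: (e1 e3)^2 = +1, tr(M rho(e1 e3)) = -12, coefficient -3. Every other blade of grade <= 2 projects to 0.
Answer: -5/4 + 9/4*e2 + 7/4*e3 - 3*e1 e3


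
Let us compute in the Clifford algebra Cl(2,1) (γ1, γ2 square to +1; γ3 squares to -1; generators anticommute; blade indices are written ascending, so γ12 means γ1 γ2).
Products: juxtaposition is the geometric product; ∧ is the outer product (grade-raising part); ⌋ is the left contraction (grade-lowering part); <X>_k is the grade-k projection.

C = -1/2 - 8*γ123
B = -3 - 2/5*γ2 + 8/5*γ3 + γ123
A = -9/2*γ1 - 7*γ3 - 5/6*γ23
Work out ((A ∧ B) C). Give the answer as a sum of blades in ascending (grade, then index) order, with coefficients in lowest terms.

step 1: 27/2*γ1 + 21*γ3 + 9/5*γ12 - 36/5*γ13 - 3/10*γ23
step 2: -87/20*γ1 - 288/5*γ2 + 39/10*γ3 + 1671/10*γ12 + 18/5*γ13 - 2157/20*γ23
Answer: -87/20*γ1 - 288/5*γ2 + 39/10*γ3 + 1671/10*γ12 + 18/5*γ13 - 2157/20*γ23


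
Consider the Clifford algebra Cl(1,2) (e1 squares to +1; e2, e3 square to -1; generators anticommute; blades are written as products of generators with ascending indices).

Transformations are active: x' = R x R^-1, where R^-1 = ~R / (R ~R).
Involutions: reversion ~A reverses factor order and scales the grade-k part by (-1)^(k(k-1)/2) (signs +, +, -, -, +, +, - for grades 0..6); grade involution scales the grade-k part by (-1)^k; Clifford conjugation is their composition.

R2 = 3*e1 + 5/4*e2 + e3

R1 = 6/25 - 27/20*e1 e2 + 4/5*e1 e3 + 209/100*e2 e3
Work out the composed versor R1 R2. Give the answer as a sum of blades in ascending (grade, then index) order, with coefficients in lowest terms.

Distribute over the terms of R2 (each basis-blade product reordered to ascending indices, repeated generators contracted through their squares):
R1 (3*e1) = 18/25*e1 + 81/20*e2 - 12/5*e3 + 627/100*e1 e2 e3
R1 (5/4*e2) = 27/16*e1 + 3/10*e2 + 209/80*e3 - e1 e2 e3
R1 (e3) = -4/5*e1 - 209/100*e2 + 6/25*e3 - 27/20*e1 e2 e3
Summing the partial products and collecting blades:
Answer: 643/400*e1 + 113/50*e2 + 181/400*e3 + 98/25*e1 e2 e3


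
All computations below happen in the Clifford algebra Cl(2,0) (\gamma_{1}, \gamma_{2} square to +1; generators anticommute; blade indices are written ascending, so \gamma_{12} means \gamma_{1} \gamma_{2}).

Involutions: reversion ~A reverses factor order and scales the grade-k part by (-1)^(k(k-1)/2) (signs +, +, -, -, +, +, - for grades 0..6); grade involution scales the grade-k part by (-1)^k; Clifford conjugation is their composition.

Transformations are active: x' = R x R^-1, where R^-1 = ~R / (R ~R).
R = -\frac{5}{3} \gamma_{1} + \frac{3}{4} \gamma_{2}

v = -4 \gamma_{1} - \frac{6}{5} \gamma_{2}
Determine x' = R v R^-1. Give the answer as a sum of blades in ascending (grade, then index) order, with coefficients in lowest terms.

~R = -\frac{5}{3} \gamma_{1} + \frac{3}{4} \gamma_{2}, and R ~R = \frac{481}{144}, so R^-1 = ~R / (\frac{481}{144}).
R v = \frac{173}{30} + 5 \gamma_{12}
Answer: -\frac{844}{481} \gamma_{1} + \frac{9114}{2405} \gamma_{2}


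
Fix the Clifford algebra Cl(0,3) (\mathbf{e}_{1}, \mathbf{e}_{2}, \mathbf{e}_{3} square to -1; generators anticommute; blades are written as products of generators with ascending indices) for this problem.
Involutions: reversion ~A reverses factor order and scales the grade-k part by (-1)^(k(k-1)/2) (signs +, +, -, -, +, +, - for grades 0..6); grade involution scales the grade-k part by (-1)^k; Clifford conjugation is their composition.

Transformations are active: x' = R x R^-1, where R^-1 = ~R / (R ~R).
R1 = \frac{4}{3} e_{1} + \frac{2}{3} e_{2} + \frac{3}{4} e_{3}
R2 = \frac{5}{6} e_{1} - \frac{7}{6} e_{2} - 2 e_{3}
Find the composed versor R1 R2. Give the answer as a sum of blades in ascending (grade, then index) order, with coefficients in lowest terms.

Distribute over the terms of R1 (each basis-blade product reordered to ascending indices, repeated generators contracted through their squares):
(\frac{4}{3} e_{1}) R2 = -\frac{10}{9} - \frac{14}{9} e_{1} e_{2} - \frac{8}{3} e_{1} e_{3}
(\frac{2}{3} e_{2}) R2 = \frac{7}{9} - \frac{5}{9} e_{1} e_{2} - \frac{4}{3} e_{2} e_{3}
(\frac{3}{4} e_{3}) R2 = \frac{3}{2} - \frac{5}{8} e_{1} e_{3} + \frac{7}{8} e_{2} e_{3}
Summing the partial products and collecting blades:
Answer: \frac{7}{6} - \frac{19}{9} e_{1} e_{2} - \frac{79}{24} e_{1} e_{3} - \frac{11}{24} e_{2} e_{3}


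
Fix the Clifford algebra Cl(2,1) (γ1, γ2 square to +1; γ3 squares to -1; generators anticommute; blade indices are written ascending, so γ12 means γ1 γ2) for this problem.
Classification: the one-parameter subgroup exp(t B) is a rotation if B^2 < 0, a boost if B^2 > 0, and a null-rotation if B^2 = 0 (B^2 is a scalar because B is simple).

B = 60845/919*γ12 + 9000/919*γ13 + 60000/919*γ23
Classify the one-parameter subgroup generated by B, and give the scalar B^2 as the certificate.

B^2 term by term: the squares give (60845/919)^2*(γ12)^2 + (9000/919)^2*(γ13)^2 + (60000/919)^2*(γ23)^2 = 3702114025/844561*(-1) + 81000000/844561*(+1) + 3600000000/844561*(+1) = -25 (each basis 2-blade squares to minus the product of its generators' squares); cross terms between blades sharing an index anticommute and cancel. So B^2 = -25.
Answer: rotation, certificate B^2 = -25. Check the certificate: B^2 = -25, and that sign is decisive whatever form B takes.


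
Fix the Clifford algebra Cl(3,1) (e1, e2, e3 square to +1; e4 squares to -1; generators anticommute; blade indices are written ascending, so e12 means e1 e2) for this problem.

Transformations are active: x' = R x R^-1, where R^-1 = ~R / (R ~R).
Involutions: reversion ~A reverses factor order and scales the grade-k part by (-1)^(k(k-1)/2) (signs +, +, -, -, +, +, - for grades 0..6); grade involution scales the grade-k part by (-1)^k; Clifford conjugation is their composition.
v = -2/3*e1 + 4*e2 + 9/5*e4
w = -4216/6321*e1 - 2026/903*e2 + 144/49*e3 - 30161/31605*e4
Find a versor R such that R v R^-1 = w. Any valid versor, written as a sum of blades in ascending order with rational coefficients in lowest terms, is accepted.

The midline construction: v and w both square to 2971/225, so reflecting in their sum -2810/2107*e1 + 1586/903*e2 + 144/49*e3 + 26728/31605*e4 exchanges them.
Answer: -2810/2107*e1 + 1586/903*e2 + 144/49*e3 + 26728/31605*e4


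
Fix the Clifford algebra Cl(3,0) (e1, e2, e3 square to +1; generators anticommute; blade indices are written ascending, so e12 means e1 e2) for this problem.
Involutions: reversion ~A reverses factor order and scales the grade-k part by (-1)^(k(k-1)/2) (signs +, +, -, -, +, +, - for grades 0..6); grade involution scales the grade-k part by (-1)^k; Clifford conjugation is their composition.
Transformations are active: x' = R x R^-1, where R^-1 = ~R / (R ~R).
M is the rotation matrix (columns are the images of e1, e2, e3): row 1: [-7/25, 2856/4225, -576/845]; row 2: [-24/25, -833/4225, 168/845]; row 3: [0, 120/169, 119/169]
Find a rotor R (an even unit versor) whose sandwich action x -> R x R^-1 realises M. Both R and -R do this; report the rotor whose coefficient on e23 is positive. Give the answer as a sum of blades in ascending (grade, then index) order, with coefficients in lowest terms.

Method: write R = a + b12*e12 + b13*e13 + b23*e23 with a^2 + b12^2 + b13^2 + b23^2 = 1 (so R^-1 = ~R). Expanding the columns R e_j ~R gives tr M = 4a^2 - 1 and, from the antisymmetric part, M21 - M12 = -4a*b12, M13 - M31 = 4a*b13, M32 - M23 = -4a*b23.
Here tr M = 959/4225, so a^2 = (1 + tr M)/4 = 1296/4225 and a = ±36/65. Taking a = 36/65: M21 - M12 = -6912/4225, M13 - M31 = -576/845, M32 - M23 = 432/845, giving b12 = 48/65, b13 = -4/13, b23 = -3/13, i.e. R = 36/65 + 48/65*e12 - 4/13*e13 - 3/13*e23.
Its e23 coefficient is negative, so report the other preimage -R.
Answer: -36/65 - 48/65*e12 + 4/13*e13 + 3/13*e23. Why the constraint matters: R and -R act identically through the sandwich — M has trace 959/4225 either way — so only the sign condition on e23 picks one of the two preimages.


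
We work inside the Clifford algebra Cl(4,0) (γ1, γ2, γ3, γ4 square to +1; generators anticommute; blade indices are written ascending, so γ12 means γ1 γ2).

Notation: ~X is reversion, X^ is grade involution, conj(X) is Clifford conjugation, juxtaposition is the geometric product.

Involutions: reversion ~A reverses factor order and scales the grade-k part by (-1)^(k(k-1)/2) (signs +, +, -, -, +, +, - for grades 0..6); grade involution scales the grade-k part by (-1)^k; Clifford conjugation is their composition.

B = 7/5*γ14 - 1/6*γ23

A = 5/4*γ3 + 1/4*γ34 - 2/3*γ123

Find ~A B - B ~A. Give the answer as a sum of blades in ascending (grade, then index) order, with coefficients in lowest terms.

first term: 1/9*γ1 + 5/24*γ2 - 7/20*γ13 - 1/24*γ24 - 7/4*γ134 + 14/15*γ234
second term: 1/9*γ1 - 5/24*γ2 + 7/20*γ13 + 1/24*γ24 - 7/4*γ134 - 14/15*γ234
Answer: 5/12*γ2 - 7/10*γ13 - 1/12*γ24 + 28/15*γ234


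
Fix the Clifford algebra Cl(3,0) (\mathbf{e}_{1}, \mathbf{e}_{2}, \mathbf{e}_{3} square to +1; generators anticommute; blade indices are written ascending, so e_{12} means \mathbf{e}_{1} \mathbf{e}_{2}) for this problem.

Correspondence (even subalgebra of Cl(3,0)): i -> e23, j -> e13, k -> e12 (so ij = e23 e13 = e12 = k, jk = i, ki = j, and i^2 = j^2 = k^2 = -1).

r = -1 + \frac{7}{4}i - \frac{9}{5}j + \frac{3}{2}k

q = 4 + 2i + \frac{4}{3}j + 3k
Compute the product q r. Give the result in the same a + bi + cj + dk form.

In blades: q = 4 + 3 e_{12} + \frac{4}{3} e_{13} + 2 e_{23}, r = -1 + \frac{3}{2} e_{12} - \frac{9}{5} e_{13} + \frac{7}{4} e_{23}.
Distribute q over r term by term (generator squares from the signature, products reordered to ascending indices): (4)*r = -4 + 6 e_{12} - \frac{36}{5} e_{13} + 7 e_{23}; (3 e_{12})*r = -\frac{9}{2} - 3 e_{12} + \frac{21}{4} e_{13} + \frac{27}{5} e_{23}; (\frac{4}{3} e_{13})*r = \frac{12}{5} - \frac{7}{3} e_{12} - \frac{4}{3} e_{13} + 2 e_{23}; (2 e_{23})*r = -\frac{7}{2} - \frac{18}{5} e_{12} - 3 e_{13} - 2 e_{23}.
Sum: -\frac{48}{5} - \frac{44}{15} e_{12} - \frac{377}{60} e_{13} + \frac{62}{5} e_{23}; translating back through the correspondence:
Answer: -\frac{48}{5} + \frac{62}{5}i - \frac{377}{60}j - \frac{44}{15}k


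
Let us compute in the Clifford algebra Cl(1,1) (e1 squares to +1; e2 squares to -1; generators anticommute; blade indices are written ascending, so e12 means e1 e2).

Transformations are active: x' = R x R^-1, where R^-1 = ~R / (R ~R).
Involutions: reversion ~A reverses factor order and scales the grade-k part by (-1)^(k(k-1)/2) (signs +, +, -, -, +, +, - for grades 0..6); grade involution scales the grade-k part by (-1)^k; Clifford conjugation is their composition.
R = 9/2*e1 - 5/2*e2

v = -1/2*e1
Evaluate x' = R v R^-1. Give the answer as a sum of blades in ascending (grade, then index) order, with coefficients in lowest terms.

~R = 9/2*e1 - 5/2*e2, and R ~R = 14, so R^-1 = ~R / (14).
R v = -9/4 - 5/4*e12
Answer: -53/56*e1 + 45/56*e2


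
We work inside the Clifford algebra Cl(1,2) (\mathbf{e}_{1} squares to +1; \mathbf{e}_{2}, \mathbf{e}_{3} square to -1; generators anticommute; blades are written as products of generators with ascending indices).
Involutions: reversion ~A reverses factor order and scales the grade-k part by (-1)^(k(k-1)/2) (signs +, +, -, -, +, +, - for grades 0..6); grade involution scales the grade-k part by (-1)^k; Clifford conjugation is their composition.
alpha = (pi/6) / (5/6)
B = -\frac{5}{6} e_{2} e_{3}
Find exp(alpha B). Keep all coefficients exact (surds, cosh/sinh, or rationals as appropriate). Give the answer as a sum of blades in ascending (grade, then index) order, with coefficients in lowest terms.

B^2 = (-\frac{5}{6})^2*(e_{2} e_{3})^2 = \frac{25}{36}*(-1) = -\frac{25}{36} (a basis 2-blade squares to minus the product of its generators' squares).
B^2 = -\frac{25}{36} — B^2 < 0, so the exponential closes trigonometrically: l = \frac{5}{6}, alpha*l = \frac{\pi}{6}, so exp(alpha B) = cos(\frac{\pi}{6}) + (sin(\frac{\pi}{6})/(\frac{5}{6}))*B = \frac{\sqrt{3}}{2} + (\frac{3}{5})*B.
Answer: \frac{\sqrt{3}}{2} - \frac{1}{2} e_{2} e_{3}


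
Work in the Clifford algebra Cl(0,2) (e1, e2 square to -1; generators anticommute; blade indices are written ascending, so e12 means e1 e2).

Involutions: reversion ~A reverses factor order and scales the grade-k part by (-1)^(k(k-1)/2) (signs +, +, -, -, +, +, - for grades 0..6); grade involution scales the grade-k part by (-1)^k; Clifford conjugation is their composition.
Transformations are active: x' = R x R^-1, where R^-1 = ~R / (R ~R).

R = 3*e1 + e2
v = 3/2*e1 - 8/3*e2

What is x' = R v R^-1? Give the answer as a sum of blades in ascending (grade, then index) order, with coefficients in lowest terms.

~R = 3*e1 + e2, and R ~R = -10, so R^-1 = ~R / (-10).
R v = -11/6 - 19/2*e12
Answer: -2/5*e1 + 91/30*e2
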